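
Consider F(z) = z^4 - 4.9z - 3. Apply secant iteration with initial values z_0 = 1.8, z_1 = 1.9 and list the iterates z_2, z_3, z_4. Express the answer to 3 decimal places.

F(1.8) = -1.32240, F(1.9) = 0.72210
z_2 = 1.90000 − 0.72210·(1.90000 − 1.80000) / (0.72210 − (-1.32240)) = 1.90000 − (0.07221)/(2.04450) = 1.86468
F(1.86468) = -0.04717
z_3 = 1.86468 − (-0.04717)·(1.86468 − 1.90000) / (-0.04717 − 0.72210) = 1.86468 − (0.00167)/(-0.76927) = 1.86685
F(1.86685) = -0.00152
z_4 = 1.86685 − (-0.00152)·(1.86685 − 1.86468) / (-0.00152 − (-0.04717)) = 1.86685 − (0.00000)/(0.04565) = 1.86692

1.865, 1.867, 1.867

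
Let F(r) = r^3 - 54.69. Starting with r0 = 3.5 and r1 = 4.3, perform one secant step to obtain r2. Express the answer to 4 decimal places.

F(3.5) = -11.815000, F(4.3) = 24.817000
r2 = 4.300000 − 24.817000·(4.300000 − 3.500000) / (24.817000 − (-11.815000)) = 4.300000 − (19.853600)/(36.632000) = 3.758026

3.7580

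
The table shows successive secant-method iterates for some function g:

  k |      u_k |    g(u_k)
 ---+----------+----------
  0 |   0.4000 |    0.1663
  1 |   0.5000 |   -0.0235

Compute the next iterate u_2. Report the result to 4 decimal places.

0.4876

u_2 = 0.5000 − (-0.0235)·(0.5000 − 0.4000) / (-0.0235 − 0.1663)
   = 0.5000 − (-0.002350)/(-0.189800) = 0.487619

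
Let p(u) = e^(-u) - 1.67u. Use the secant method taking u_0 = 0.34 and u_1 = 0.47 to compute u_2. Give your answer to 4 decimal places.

0.4016

p(0.34) = 0.143970, p(0.47) = -0.159898
u_2 = 0.470000 − (-0.159898)·(0.470000 − 0.340000) / (-0.159898 − 0.143970) = 0.470000 − (-0.020787)/(-0.303868) = 0.401593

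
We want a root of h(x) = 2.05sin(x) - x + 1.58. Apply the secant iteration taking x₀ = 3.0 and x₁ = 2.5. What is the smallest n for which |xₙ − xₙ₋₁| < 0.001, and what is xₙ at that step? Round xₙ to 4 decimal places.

n = 4, xₙ = 2.6133

h(3.0) = -1.130704, h(2.5) = 0.306868
x₂ = 2.500000 − 0.306868·(-0.500000)/(1.437572) = 2.606731;  |Δ| = 0.106731
h(2.606731) = 0.018198
x₃ = 2.606731 − 0.018198·(0.106731)/(-0.288670) = 2.613460;  |Δ| = 0.006729
h(2.613460) = -0.000421
x₄ = 2.613460 − (-0.000421)·(0.006729)/(-0.018619) = 2.613308;  |Δ| = 0.000152
|x₄ − x₃| = 0.000152 < 0.001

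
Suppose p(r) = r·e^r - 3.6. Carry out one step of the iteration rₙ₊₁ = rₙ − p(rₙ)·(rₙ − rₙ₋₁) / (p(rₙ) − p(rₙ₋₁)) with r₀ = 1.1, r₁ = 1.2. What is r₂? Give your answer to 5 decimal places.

p(1.1) = -0.2954174, p(1.2) = 0.3841403
r₂ = 1.2000000 − 0.3841403·(1.2000000 − 1.1000000) / (0.3841403 − (-0.2954174)) = 1.2000000 − (0.0384140)/(0.6795577) = 1.1434720

1.14347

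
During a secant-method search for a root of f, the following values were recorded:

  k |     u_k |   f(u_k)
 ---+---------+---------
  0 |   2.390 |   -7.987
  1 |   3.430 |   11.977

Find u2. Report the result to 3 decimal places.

2.806

u2 = 3.430 − 11.977·(3.430 − 2.390) / (11.977 − (-7.987))
   = 3.430 − (12.45608)/(19.96400) = 2.80607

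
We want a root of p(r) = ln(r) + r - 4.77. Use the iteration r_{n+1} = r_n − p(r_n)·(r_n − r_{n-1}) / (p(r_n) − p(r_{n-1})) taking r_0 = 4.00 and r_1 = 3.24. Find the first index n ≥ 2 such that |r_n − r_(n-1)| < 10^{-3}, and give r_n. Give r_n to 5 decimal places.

n = 4, r_n = 3.51341

p(4.00) = 0.6162944, p(3.24) = -0.3544267
r_2 = 3.2400000 − (-0.3544267)·(-0.7600000)/(-0.9707210) = 3.5174889;  |Δ| = 0.2774889
p(3.5174889) = 0.0052362
r_3 = 3.5174889 − 0.0052362·(0.2774889)/(0.3596629) = 3.5134490;  |Δ| = 0.0040399
p(3.5134490) = 0.0000472
r_4 = 3.5134490 − 0.0000472·(-0.0040399)/(-0.0051890) = 3.5134123;  |Δ| = 0.0000367
|r_4 − r_3| = 0.0000367 < 10^{-3}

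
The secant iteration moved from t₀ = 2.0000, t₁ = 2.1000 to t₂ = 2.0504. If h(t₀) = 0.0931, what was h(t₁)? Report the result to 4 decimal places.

-0.0916

The secant line through (2.0000, 0.0931) and (2.1000, h(t₁)) crosses zero at t₂ = 2.0504.
So (2.0000, 0.0931), (2.1000, h(t₁)), (2.0504, 0) are collinear:
h(t₁) = 0.0931 · (2.1000 − 2.0504) / (2.0000 − 2.0504) = 0.0931 · (0.049600)/(-0.050400) = -0.091622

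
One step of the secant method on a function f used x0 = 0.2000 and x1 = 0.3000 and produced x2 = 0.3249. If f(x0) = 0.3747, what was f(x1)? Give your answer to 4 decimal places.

0.0747

The secant line through (0.2000, 0.3747) and (0.3000, f(x1)) crosses zero at x2 = 0.3249.
So (0.2000, 0.3747), (0.3000, f(x1)), (0.3249, 0) are collinear:
f(x1) = 0.3747 · (0.3000 − 0.3249) / (0.2000 − 0.3249) = 0.3747 · (-0.024900)/(-0.124900) = 0.074700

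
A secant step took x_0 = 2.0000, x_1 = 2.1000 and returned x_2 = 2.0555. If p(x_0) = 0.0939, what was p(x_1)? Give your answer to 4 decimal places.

-0.0753

The secant line through (2.0000, 0.0939) and (2.1000, p(x_1)) crosses zero at x_2 = 2.0555.
So (2.0000, 0.0939), (2.1000, p(x_1)), (2.0555, 0) are collinear:
p(x_1) = 0.0939 · (2.1000 − 2.0555) / (2.0000 − 2.0555) = 0.0939 · (0.044500)/(-0.055500) = -0.075289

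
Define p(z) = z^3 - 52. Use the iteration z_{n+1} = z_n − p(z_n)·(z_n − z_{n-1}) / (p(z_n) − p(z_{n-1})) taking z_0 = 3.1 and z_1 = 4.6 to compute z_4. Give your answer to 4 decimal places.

p(3.1) = -22.209000, p(4.6) = 45.336000
z_2 = 4.600000 − 45.336000·(4.600000 − 3.100000) / (45.336000 − (-22.209000)) = 4.600000 − (68.004000)/(67.545000) = 3.593205
p(3.593205) = -5.607709
z_3 = 3.593205 − (-5.607709)·(3.593205 − 4.600000) / (-5.607709 − 45.336000) = 3.593205 − (5.645816)/(-50.943709) = 3.704029
p(3.704029) = -1.181343
z_4 = 3.704029 − (-1.181343)·(3.704029 − 3.593205) / (-1.181343 − (-5.607709)) = 3.704029 − (-0.130922)/(4.426366) = 3.733607

3.7336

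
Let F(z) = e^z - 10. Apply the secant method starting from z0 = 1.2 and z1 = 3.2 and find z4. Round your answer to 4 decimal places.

2.3530

F(1.2) = -6.679883, F(3.2) = 14.532530
z2 = 3.200000 − 14.532530·(3.200000 − 1.200000) / (14.532530 − (-6.679883)) = 3.200000 − (29.065060)/(21.212413) = 1.829809
F(1.829809) = -3.767305
z3 = 1.829809 − (-3.767305)·(1.829809 − 3.200000) / (-3.767305 − 14.532530) = 1.829809 − (5.161927)/(-18.299835) = 2.111884
F(2.111884) = -1.736205
z4 = 2.111884 − (-1.736205)·(2.111884 − 1.829809) / (-1.736205 − (-3.767305)) = 2.111884 − (-0.489740)/(2.031100) = 2.353005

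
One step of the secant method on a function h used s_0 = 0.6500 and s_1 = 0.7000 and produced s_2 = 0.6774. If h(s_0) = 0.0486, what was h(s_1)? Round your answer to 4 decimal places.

The secant line through (0.6500, 0.0486) and (0.7000, h(s_1)) crosses zero at s_2 = 0.6774.
So (0.6500, 0.0486), (0.7000, h(s_1)), (0.6774, 0) are collinear:
h(s_1) = 0.0486 · (0.7000 − 0.6774) / (0.6500 − 0.6774) = 0.0486 · (0.022600)/(-0.027400) = -0.040086

-0.0401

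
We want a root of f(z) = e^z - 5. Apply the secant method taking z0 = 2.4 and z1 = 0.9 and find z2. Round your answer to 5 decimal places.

1.34498

f(2.4) = 6.0231764, f(0.9) = -2.5403969
z2 = 0.9000000 − (-2.5403969)·(0.9000000 − 2.4000000) / (-2.5403969 − 6.0231764) = 0.9000000 − (3.8105953)/(-8.5635733) = 1.3449773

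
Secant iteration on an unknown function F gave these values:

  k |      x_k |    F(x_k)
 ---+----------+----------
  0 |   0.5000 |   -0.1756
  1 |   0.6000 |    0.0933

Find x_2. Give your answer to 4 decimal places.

0.5653

x_2 = 0.6000 − 0.0933·(0.6000 − 0.5000) / (0.0933 − (-0.1756))
   = 0.6000 − (0.009330)/(0.268900) = 0.565303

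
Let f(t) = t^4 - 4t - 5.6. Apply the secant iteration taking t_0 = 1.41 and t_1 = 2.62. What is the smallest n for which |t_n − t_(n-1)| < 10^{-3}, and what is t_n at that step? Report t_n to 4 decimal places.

n = 7, t_n = 1.9071

f(1.41) = -7.287458, f(2.62) = 31.039987
t_2 = 2.620000 − 31.039987·(1.210000)/(38.327446) = 1.640066;  |Δ| = 0.979934
f(1.640066) = -4.925158
t_3 = 1.640066 − (-4.925158)·(-0.979934)/(-35.965145) = 1.774260;  |Δ| = 0.134195
f(1.774260) = -2.787141
t_4 = 1.774260 − (-2.787141)·(0.134195)/(2.138017) = 1.949198;  |Δ| = 0.174938
f(1.949198) = 1.038438
t_5 = 1.949198 − 1.038438·(0.174938)/(3.825579) = 1.901712;  |Δ| = 0.047486
f(1.901712) = -0.127720
t_6 = 1.901712 − (-0.127720)·(-0.047486)/(-1.166158) = 1.906913;  |Δ| = 0.005201
f(1.906913) = -0.004861
t_7 = 1.906913 − (-0.004861)·(0.005201)/(0.122860) = 1.907118;  |Δ| = 0.000206
|t_7 − t_6| = 0.000206 < 10^{-3}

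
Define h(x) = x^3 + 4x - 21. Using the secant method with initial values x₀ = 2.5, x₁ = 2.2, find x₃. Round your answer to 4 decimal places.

h(2.5) = 4.625000, h(2.2) = -1.552000
x₂ = 2.200000 − (-1.552000)·(2.200000 − 2.500000) / (-1.552000 − 4.625000) = 2.200000 − (0.465600)/(-6.177000) = 2.275376
h(2.275376) = -0.118102
x₃ = 2.275376 − (-0.118102)·(2.275376 − 2.200000) / (-0.118102 − (-1.552000)) = 2.275376 − (-0.008902)/(1.433898) = 2.281585

2.2816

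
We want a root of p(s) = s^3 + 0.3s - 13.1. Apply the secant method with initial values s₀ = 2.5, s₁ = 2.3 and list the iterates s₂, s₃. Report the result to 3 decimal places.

2.314, 2.315

p(2.5) = 3.27500, p(2.3) = -0.24300
s₂ = 2.30000 − (-0.24300)·(2.30000 − 2.50000) / (-0.24300 − 3.27500) = 2.30000 − (0.04860)/(-3.51800) = 2.31381
p(2.31381) = -0.01830
s₃ = 2.31381 − (-0.01830)·(2.31381 − 2.30000) / (-0.01830 − (-0.24300)) = 2.31381 − (-0.00025)/(0.22470) = 2.31494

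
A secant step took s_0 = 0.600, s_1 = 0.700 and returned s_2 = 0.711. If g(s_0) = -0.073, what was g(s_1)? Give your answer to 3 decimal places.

-0.007

The secant line through (0.600, -0.073) and (0.700, g(s_1)) crosses zero at s_2 = 0.711.
So (0.600, -0.073), (0.700, g(s_1)), (0.711, 0) are collinear:
g(s_1) = -0.073 · (0.700 − 0.711) / (0.600 − 0.711) = -0.073 · (-0.01100)/(-0.11100) = -0.00723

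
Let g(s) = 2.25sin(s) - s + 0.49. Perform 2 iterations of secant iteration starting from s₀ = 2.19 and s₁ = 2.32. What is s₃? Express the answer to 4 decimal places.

g(2.19) = 0.132267, g(2.32) = -0.182479
s₂ = 2.320000 − (-0.182479)·(2.320000 − 2.190000) / (-0.182479 − 0.132267) = 2.320000 − (-0.023722)/(-0.314746) = 2.244630
g(2.244630) = 0.003598
s₃ = 2.244630 − 0.003598·(2.244630 − 2.320000) / (0.003598 − (-0.182479)) = 2.244630 − (-0.000271)/(0.186078) = 2.246088

2.2461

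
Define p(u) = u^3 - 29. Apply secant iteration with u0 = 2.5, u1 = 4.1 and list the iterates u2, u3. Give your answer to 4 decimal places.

p(2.5) = -13.375000, p(4.1) = 39.921000
u2 = 4.100000 − 39.921000·(4.100000 − 2.500000) / (39.921000 − (-13.375000)) = 4.100000 − (63.873600)/(53.296000) = 2.901531
p(2.901531) = -4.572351
u3 = 2.901531 − (-4.572351)·(2.901531 − 4.100000) / (-4.572351 − 39.921000) = 2.901531 − (5.479820)/(-44.493351) = 3.024692

2.9015, 3.0247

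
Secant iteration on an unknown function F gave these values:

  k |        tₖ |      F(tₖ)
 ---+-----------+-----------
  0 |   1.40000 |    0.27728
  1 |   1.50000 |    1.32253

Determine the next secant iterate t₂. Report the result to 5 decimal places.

t₂ = 1.50000 − 1.32253·(1.50000 − 1.40000) / (1.32253 − 0.27728)
   = 1.50000 − (0.1322530)/(1.0452500) = 1.3734724

1.37347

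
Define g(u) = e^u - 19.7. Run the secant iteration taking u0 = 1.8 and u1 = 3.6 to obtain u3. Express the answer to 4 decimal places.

2.8709

g(1.8) = -13.650353, g(3.6) = 16.898234
u2 = 3.600000 − 16.898234·(3.600000 − 1.800000) / (16.898234 − (-13.650353)) = 3.600000 − (30.416822)/(30.548587) = 2.604313
g(2.604313) = -6.178064
u3 = 2.604313 − (-6.178064)·(2.604313 − 3.600000) / (-6.178064 − 16.898234) = 2.604313 − (6.151416)/(-23.076298) = 2.870882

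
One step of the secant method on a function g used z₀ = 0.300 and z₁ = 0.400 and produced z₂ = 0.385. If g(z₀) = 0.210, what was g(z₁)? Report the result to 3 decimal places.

The secant line through (0.300, 0.210) and (0.400, g(z₁)) crosses zero at z₂ = 0.385.
So (0.300, 0.210), (0.400, g(z₁)), (0.385, 0) are collinear:
g(z₁) = 0.210 · (0.400 − 0.385) / (0.300 − 0.385) = 0.210 · (0.01500)/(-0.08500) = -0.03706

-0.037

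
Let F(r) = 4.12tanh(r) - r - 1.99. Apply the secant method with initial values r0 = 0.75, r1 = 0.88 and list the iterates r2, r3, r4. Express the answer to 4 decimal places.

F(0.75) = -0.123186, F(0.88) = 0.040448
r2 = 0.880000 − 0.040448·(0.880000 − 0.750000) / (0.040448 − (-0.123186)) = 0.880000 − (0.005258)/(0.163634) = 0.847866
F(0.847866) = 0.004740
r3 = 0.847866 − 0.004740·(0.847866 − 0.880000) / (0.004740 − 0.040448) = 0.847866 − (-0.000152)/(-0.035707) = 0.843600
F(0.843600) = -0.000230
r4 = 0.843600 − (-0.000230)·(0.843600 − 0.847866) / (-0.000230 − 0.004740) = 0.843600 − (0.000001)/(-0.004970) = 0.843797

0.8479, 0.8436, 0.8438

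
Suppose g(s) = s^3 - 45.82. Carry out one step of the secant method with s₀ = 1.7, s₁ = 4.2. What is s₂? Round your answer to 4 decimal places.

3.1784

g(1.7) = -40.907000, g(4.2) = 28.268000
s₂ = 4.200000 − 28.268000·(4.200000 − 1.700000) / (28.268000 − (-40.907000)) = 4.200000 − (70.670000)/(69.175000) = 3.178388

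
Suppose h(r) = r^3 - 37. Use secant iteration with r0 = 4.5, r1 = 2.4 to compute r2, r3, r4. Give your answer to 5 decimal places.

3.02961, 3.44351, 3.32173

h(4.5) = 54.1250000, h(2.4) = -23.1760000
r2 = 2.4000000 − (-23.1760000)·(2.4000000 − 4.5000000) / (-23.1760000 − 54.1250000) = 2.4000000 − (48.6696000)/(-77.3010000) = 3.0296115
h(3.0296115) = -9.1925715
r3 = 3.0296115 − (-9.1925715)·(3.0296115 − 2.4000000) / (-9.1925715 − (-23.1760000)) = 3.0296115 − (-5.7877489)/(13.9834285) = 3.4435121
h(3.4435121) = 3.8323929
r4 = 3.4435121 − 3.8323929·(3.4435121 − 3.0296115) / (3.8323929 − (-9.1925715)) = 3.4435121 − (1.5862295)/(13.0249643) = 3.3217283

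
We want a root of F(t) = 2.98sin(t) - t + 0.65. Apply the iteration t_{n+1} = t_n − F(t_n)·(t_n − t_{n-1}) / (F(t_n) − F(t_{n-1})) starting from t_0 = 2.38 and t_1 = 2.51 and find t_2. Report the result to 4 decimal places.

F(2.38) = 0.326423, F(2.51) = -0.100516
t_2 = 2.510000 − (-0.100516)·(2.510000 − 2.380000) / (-0.100516 − 0.326423) = 2.510000 − (-0.013067)/(-0.426939) = 2.479394

2.4794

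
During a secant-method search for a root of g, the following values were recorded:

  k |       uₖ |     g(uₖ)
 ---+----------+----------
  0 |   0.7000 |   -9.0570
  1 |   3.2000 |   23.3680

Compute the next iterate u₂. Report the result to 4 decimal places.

1.3983

u₂ = 3.2000 − 23.3680·(3.2000 − 0.7000) / (23.3680 − (-9.0570))
   = 3.2000 − (58.420000)/(32.425000) = 1.398304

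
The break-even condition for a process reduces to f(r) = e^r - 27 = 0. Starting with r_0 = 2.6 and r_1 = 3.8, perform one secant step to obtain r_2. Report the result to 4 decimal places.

3.1200

f(2.6) = -13.536262, f(3.8) = 17.701184
r_2 = 3.800000 − 17.701184·(3.800000 − 2.600000) / (17.701184 − (-13.536262)) = 3.800000 − (21.241421)/(31.237446) = 3.120001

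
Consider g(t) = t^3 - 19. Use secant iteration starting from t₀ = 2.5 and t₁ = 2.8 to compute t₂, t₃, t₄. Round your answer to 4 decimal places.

2.6600, 2.6680, 2.6684

g(2.5) = -3.375000, g(2.8) = 2.952000
t₂ = 2.800000 − 2.952000·(2.800000 − 2.500000) / (2.952000 − (-3.375000)) = 2.800000 − (0.885600)/(6.327000) = 2.660028
g(2.660028) = -0.178300
t₃ = 2.660028 − (-0.178300)·(2.660028 − 2.800000) / (-0.178300 − 2.952000) = 2.660028 − (0.024957)/(-3.130300) = 2.668001
g(2.668001) = -0.008554
t₄ = 2.668001 − (-0.008554)·(2.668001 − 2.660028) / (-0.008554 − (-0.178300)) = 2.668001 − (-0.000068)/(0.169746) = 2.668403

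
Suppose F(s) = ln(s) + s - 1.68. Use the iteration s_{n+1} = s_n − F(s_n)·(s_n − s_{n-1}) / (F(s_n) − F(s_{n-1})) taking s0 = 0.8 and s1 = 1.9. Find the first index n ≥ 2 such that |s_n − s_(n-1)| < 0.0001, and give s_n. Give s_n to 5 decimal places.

F(0.8) = -1.1031436, F(1.9) = 0.8618539
s2 = 1.9000000 − 0.8618539·(1.1000000)/(1.9649974) = 1.4175366;  |Δ| = 0.4824634
F(1.4175366) = 0.0864572
s3 = 1.4175366 − 0.0864572·(-0.4824634)/(-0.7753966) = 1.3637417;  |Δ| = 0.0537950
F(1.3637417) = -0.0060262
s4 = 1.3637417 − (-0.0060262)·(-0.0537950)/(-0.0924834) = 1.3672469;  |Δ| = 0.0035053
F(1.3672469) = 0.0000461
s5 = 1.3672469 − 0.0000461·(0.0035053)/(0.0060723) = 1.3672203;  |Δ| = 0.0000266
|s5 − s4| = 0.0000266 < 0.0001

n = 5, s_n = 1.36722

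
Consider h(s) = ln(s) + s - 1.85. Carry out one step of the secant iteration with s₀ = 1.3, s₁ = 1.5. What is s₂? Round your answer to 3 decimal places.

h(1.3) = -0.28764, h(1.5) = 0.05547
s₂ = 1.50000 − 0.05547·(1.50000 − 1.30000) / (0.05547 − (-0.28764)) = 1.50000 − (0.01109)/(0.34310) = 1.46767

1.468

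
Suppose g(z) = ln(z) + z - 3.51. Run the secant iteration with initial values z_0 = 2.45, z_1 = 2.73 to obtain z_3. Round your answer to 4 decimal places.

g(2.45) = -0.163912, g(2.73) = 0.224302
z_2 = 2.730000 − 0.224302·(2.730000 − 2.450000) / (0.224302 − (-0.163912)) = 2.730000 − (0.062804)/(0.388214) = 2.568222
g(2.568222) = 0.001436
z_3 = 2.568222 − 0.001436·(2.568222 − 2.730000) / (0.001436 − 0.224302) = 2.568222 − (-0.000232)/(-0.222866) = 2.567180

2.5672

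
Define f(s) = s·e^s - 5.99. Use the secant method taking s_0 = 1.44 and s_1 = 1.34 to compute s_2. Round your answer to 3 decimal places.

1.431

f(1.44) = 0.08780, f(1.34) = -0.87248
s_2 = 1.34000 − (-0.87248)·(1.34000 − 1.44000) / (-0.87248 − 0.08780) = 1.34000 − (0.08725)/(-0.96028) = 1.43086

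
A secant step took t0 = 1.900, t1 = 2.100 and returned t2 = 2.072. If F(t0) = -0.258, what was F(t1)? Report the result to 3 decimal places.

0.042

The secant line through (1.900, -0.258) and (2.100, F(t1)) crosses zero at t2 = 2.072.
So (1.900, -0.258), (2.100, F(t1)), (2.072, 0) are collinear:
F(t1) = -0.258 · (2.100 − 2.072) / (1.900 − 2.072) = -0.258 · (0.02800)/(-0.17200) = 0.04200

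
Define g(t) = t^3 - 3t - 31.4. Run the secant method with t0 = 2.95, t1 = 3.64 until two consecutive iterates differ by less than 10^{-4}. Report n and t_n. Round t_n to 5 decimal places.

g(2.95) = -14.5776250, g(3.64) = 5.9085440
t2 = 3.6400000 − 5.9085440·(0.6900000)/(20.4861690) = 3.4409928;  |Δ| = 0.1990072
g(3.4409928) = -0.9801394
t3 = 3.4409928 − (-0.9801394)·(-0.1990072)/(-6.8886834) = 3.4693080;  |Δ| = 0.0283153
g(3.4693080) = -0.0509916
t4 = 3.4693080 − (-0.0509916)·(0.0283153)/(0.9291478) = 3.4708620;  |Δ| = 0.0015539
g(3.4708620) = 0.0004818
t5 = 3.4708620 − 0.0004818·(0.0015539)/(0.0514734) = 3.4708474;  |Δ| = 0.0000145
|t5 − t4| = 0.0000145 < 10^{-4}

n = 5, t_n = 3.47085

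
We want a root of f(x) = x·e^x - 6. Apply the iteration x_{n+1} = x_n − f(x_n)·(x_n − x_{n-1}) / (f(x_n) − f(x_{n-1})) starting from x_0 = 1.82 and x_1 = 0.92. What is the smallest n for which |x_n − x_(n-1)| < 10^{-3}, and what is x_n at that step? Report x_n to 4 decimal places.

f(1.82) = 5.232782, f(0.92) = -3.691453
x_2 = 0.920000 − (-3.691453)·(-0.900000)/(-8.924235) = 1.292279;  |Δ| = 0.372279
f(1.292279) = -1.294713
x_3 = 1.292279 − (-1.294713)·(0.372279)/(2.396740) = 1.493384;  |Δ| = 0.201104
f(1.493384) = 0.648744
x_4 = 1.493384 − 0.648744·(0.201104)/(1.943457) = 1.426253;  |Δ| = 0.067131
f(1.426253) = -0.062407
x_5 = 1.426253 − (-0.062407)·(-0.067131)/(-0.711151) = 1.432144;  |Δ| = 0.005891
f(1.432144) = -0.002656
x_6 = 1.432144 − (-0.002656)·(0.005891)/(0.059751) = 1.432406;  |Δ| = 0.000262
|x_6 − x_5| = 0.000262 < 10^{-3}

n = 6, x_n = 1.4324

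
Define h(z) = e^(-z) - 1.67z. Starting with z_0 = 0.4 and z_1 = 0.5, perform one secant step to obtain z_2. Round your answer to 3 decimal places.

h(0.4) = 0.00232, h(0.5) = -0.22847
z_2 = 0.50000 − (-0.22847)·(0.50000 − 0.40000) / (-0.22847 − 0.00232) = 0.50000 − (-0.02285)/(-0.23079) = 0.40101

0.401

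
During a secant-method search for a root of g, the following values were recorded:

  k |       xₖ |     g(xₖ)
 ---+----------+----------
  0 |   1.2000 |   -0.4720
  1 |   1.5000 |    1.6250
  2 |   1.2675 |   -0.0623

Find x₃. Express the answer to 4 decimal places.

1.2761

x₃ = 1.2675 − (-0.0623)·(1.2675 − 1.5000) / (-0.0623 − 1.6250)
   = 1.2675 − (0.014485)/(-1.687300) = 1.276085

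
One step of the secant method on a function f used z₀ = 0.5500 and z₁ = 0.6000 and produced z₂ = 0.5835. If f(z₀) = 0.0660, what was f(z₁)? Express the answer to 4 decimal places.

-0.0325

The secant line through (0.5500, 0.0660) and (0.6000, f(z₁)) crosses zero at z₂ = 0.5835.
So (0.5500, 0.0660), (0.6000, f(z₁)), (0.5835, 0) are collinear:
f(z₁) = 0.0660 · (0.6000 − 0.5835) / (0.5500 − 0.5835) = 0.0660 · (0.016500)/(-0.033500) = -0.032507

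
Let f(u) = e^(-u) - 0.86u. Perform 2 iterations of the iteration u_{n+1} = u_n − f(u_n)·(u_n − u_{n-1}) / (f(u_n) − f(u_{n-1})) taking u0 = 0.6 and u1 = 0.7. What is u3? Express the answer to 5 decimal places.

f(0.6) = 0.0328116, f(0.7) = -0.1054147
u2 = 0.7000000 − (-0.1054147)·(0.7000000 − 0.6000000) / (-0.1054147 − 0.0328116) = 0.7000000 − (-0.0105415)/(-0.1382263) = 0.6237376
f(0.6237376) = -0.0004768
u3 = 0.6237376 − (-0.0004768)·(0.6237376 − 0.7000000) / (-0.0004768 − (-0.1054147)) = 0.6237376 − (0.0000364)/(0.1049379) = 0.6233911

0.62339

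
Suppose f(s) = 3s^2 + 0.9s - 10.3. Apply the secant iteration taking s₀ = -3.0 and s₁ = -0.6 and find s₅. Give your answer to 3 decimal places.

f(-3.0) = 14.00000, f(-0.6) = -9.76000
s₂ = -0.60000 − (-9.76000)·(-0.60000 − (-3.00000)) / (-9.76000 − 14.00000) = -0.60000 − (-23.42400)/(-23.76000) = -1.58586
f(-1.58586) = -4.18243
s₃ = -1.58586 − (-4.18243)·(-1.58586 − (-0.60000)) / (-4.18243 − (-9.76000)) = -1.58586 − (4.12328)/(5.57757) = -2.32512
f(-2.32512) = 3.82595
s₄ = -2.32512 − 3.82595·(-2.32512 − (-1.58586)) / (3.82595 − (-4.18243)) = -2.32512 − (-2.82838)/(8.00838) = -1.97194
f(-1.97194) = -0.40907
s₅ = -1.97194 − (-0.40907)·(-1.97194 − (-2.32512)) / (-0.40907 − 3.82595) = -1.97194 − (-0.14447)/(-4.23502) = -2.00606

-2.006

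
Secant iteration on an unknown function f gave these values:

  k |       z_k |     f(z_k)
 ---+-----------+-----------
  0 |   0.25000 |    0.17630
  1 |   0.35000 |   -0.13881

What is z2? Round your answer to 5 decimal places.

z2 = 0.35000 − (-0.13881)·(0.35000 − 0.25000) / (-0.13881 − 0.17630)
   = 0.35000 − (-0.0138810)/(-0.3151100) = 0.3059487

0.30595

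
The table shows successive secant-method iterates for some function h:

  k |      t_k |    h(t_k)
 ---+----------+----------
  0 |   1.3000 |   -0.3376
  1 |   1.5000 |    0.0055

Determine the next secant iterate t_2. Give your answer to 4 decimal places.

t_2 = 1.5000 − 0.0055·(1.5000 − 1.3000) / (0.0055 − (-0.3376))
   = 1.5000 − (0.001100)/(0.343100) = 1.496794

1.4968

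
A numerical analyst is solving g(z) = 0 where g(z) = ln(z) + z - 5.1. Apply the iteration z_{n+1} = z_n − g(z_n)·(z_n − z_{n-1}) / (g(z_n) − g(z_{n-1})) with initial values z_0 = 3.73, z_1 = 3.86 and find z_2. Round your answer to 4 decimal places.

3.7724

g(3.73) = -0.053592, g(3.86) = 0.110667
z_2 = 3.860000 − 0.110667·(3.860000 − 3.730000) / (0.110667 − (-0.053592)) = 3.860000 − (0.014387)/(0.164259) = 3.772414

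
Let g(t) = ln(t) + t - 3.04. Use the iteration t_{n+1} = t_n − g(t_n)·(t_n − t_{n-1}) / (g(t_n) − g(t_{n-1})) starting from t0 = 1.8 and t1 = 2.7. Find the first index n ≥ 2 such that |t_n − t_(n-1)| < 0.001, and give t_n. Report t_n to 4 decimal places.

g(1.8) = -0.652213, g(2.7) = 0.653252
t2 = 2.700000 − 0.653252·(0.900000)/(1.305465) = 2.249642;  |Δ| = 0.450358
g(2.249642) = 0.020413
t3 = 2.249642 − 0.020413·(-0.450358)/(-0.632839) = 2.235115;  |Δ| = 0.014527
g(2.235115) = -0.000592
t4 = 2.235115 − (-0.000592)·(-0.014527)/(-0.021005) = 2.235525;  |Δ| = 0.000410
|t4 − t3| = 0.000410 < 0.001

n = 4, t_n = 2.2355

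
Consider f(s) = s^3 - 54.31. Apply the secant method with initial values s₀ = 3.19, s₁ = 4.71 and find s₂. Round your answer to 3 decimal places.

3.651

f(3.19) = -21.84824, f(4.71) = 50.17711
s₂ = 4.71000 − 50.17711·(4.71000 − 3.19000) / (50.17711 − (-21.84824)) = 4.71000 − (76.26921)/(72.02535) = 3.65108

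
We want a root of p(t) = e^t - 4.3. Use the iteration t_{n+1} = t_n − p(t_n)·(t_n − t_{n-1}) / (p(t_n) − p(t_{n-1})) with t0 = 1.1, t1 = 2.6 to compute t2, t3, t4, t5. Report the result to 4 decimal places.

1.2858, 1.3769, 1.4660, 1.4583

p(1.1) = -1.295834, p(2.6) = 9.163738
t2 = 2.600000 − 9.163738·(2.600000 − 1.100000) / (9.163738 − (-1.295834)) = 2.600000 − (13.745607)/(10.459572) = 1.285835
p(1.285835) = -0.682314
t3 = 1.285835 − (-0.682314)·(1.285835 − 2.600000) / (-0.682314 − 9.163738) = 1.285835 − (0.896673)/(-9.846052) = 1.376904
p(1.376904) = -0.337386
t4 = 1.376904 − (-0.337386)·(1.376904 − 1.285835) / (-0.337386 − (-0.682314)) = 1.376904 − (-0.030725)/(0.344928) = 1.465982
p(1.465982) = 0.031795
t5 = 1.465982 − 0.031795·(1.465982 − 1.376904) / (0.031795 − (-0.337386)) = 1.465982 − (0.002832)/(0.369181) = 1.458310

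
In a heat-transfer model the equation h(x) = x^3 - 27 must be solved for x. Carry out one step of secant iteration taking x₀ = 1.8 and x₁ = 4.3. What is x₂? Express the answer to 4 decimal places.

2.5183

h(1.8) = -21.168000, h(4.3) = 52.507000
x₂ = 4.300000 − 52.507000·(4.300000 − 1.800000) / (52.507000 − (-21.168000)) = 4.300000 − (131.267500)/(73.675000) = 2.518290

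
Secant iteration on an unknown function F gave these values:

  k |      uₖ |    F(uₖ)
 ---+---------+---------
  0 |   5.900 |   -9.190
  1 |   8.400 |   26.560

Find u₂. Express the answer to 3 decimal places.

6.543

u₂ = 8.400 − 26.560·(8.400 − 5.900) / (26.560 − (-9.190))
   = 8.400 − (66.40000)/(35.75000) = 6.54266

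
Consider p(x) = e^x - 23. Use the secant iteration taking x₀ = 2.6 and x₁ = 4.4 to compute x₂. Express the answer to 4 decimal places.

2.8525

p(2.6) = -9.536262, p(4.4) = 58.450869
x₂ = 4.400000 − 58.450869·(4.400000 − 2.600000) / (58.450869 − (-9.536262)) = 4.400000 − (105.211564)/(67.987131) = 2.852478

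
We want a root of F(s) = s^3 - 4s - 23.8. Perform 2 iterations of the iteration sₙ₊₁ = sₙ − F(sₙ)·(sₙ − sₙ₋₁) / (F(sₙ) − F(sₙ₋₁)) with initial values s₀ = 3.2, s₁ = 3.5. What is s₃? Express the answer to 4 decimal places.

3.3362

F(3.2) = -3.832000, F(3.5) = 5.075000
s₂ = 3.500000 − 5.075000·(3.500000 − 3.200000) / (5.075000 − (-3.832000)) = 3.500000 − (1.522500)/(8.907000) = 3.329067
F(3.329067) = -0.221259
s₃ = 3.329067 − (-0.221259)·(3.329067 − 3.500000) / (-0.221259 − 5.075000) = 3.329067 − (0.037821)/(-5.296259) = 3.336208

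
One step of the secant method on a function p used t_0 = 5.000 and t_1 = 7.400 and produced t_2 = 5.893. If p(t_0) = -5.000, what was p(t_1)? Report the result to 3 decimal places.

8.438

The secant line through (5.000, -5.000) and (7.400, p(t_1)) crosses zero at t_2 = 5.893.
So (5.000, -5.000), (7.400, p(t_1)), (5.893, 0) are collinear:
p(t_1) = -5.000 · (7.400 − 5.893) / (5.000 − 5.893) = -5.000 · (1.50700)/(-0.89300) = 8.43785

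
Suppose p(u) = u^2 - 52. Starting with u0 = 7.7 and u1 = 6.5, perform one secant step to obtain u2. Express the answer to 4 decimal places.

7.1866

p(7.7) = 7.290000, p(6.5) = -9.750000
u2 = 6.500000 − (-9.750000)·(6.500000 − 7.700000) / (-9.750000 − 7.290000) = 6.500000 − (11.700000)/(-17.040000) = 7.186620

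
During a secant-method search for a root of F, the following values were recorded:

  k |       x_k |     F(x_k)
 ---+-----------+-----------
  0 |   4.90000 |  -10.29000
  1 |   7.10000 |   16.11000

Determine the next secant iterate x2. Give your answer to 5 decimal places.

5.75750

x2 = 7.10000 − 16.11000·(7.10000 − 4.90000) / (16.11000 − (-10.29000))
   = 7.10000 − (35.4420000)/(26.4000000) = 5.7575000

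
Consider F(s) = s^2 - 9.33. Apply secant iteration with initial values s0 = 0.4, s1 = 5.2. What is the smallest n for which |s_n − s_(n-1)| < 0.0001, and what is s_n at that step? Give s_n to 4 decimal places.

n = 7, s_n = 3.0545

F(0.4) = -9.170000, F(5.2) = 17.710000
s2 = 5.200000 − 17.710000·(4.800000)/(26.880000) = 2.037500;  |Δ| = 3.162500
F(2.037500) = -5.178594
s3 = 2.037500 − (-5.178594)·(-3.162500)/(-22.888594) = 2.753022;  |Δ| = 0.715522
F(2.753022) = -1.750867
s4 = 2.753022 − (-1.750867)·(0.715522)/(3.427726) = 3.118508;  |Δ| = 0.365486
F(3.118508) = 0.395093
s5 = 3.118508 − 0.395093·(0.365486)/(2.145960) = 3.051219;  |Δ| = 0.067290
F(3.051219) = -0.020065
s6 = 3.051219 − (-0.020065)·(-0.067290)/(-0.415158) = 3.054471;  |Δ| = 0.003252
F(3.054471) = -0.000208
s7 = 3.054471 − (-0.000208)·(0.003252)/(0.019857) = 3.054505;  |Δ| = 0.000034
|s7 − s6| = 0.000034 < 0.0001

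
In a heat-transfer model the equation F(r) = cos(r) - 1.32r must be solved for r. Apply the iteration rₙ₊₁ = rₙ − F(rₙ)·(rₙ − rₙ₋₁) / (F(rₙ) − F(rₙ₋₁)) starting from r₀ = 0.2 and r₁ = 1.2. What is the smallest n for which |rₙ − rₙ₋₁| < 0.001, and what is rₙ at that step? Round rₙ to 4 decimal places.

F(0.2) = 0.716067, F(1.2) = -1.221642
r₂ = 1.200000 − (-1.221642)·(1.000000)/(-1.937709) = 0.569543;  |Δ| = 0.630457
F(0.569543) = 0.090351
r₃ = 0.569543 − 0.090351·(-0.630457)/(1.311993) = 0.612960;  |Δ| = 0.043417
F(0.612960) = 0.008842
r₄ = 0.612960 − 0.008842·(0.043417)/(-0.081509) = 0.617670;  |Δ| = 0.004710
F(0.617670) = -0.000094
r₅ = 0.617670 − (-0.000094)·(0.004710)/(-0.008936) = 0.617620;  |Δ| = 0.000049
|r₅ − r₄| = 0.000049 < 0.001

n = 5, rₙ = 0.6176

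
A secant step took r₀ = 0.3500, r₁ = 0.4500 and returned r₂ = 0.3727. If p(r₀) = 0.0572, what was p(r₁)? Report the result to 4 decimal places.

The secant line through (0.3500, 0.0572) and (0.4500, p(r₁)) crosses zero at r₂ = 0.3727.
So (0.3500, 0.0572), (0.4500, p(r₁)), (0.3727, 0) are collinear:
p(r₁) = 0.0572 · (0.4500 − 0.3727) / (0.3500 − 0.3727) = 0.0572 · (0.077300)/(-0.022700) = -0.194782

-0.1948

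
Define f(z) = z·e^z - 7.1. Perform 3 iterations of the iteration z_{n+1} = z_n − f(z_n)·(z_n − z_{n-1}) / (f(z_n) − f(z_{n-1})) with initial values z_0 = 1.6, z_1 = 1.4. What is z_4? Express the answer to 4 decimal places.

1.5329

f(1.6) = 0.824852, f(1.4) = -1.422720
z_2 = 1.400000 − (-1.422720)·(1.400000 − 1.600000) / (-1.422720 − 0.824852) = 1.400000 − (0.284544)/(-2.247572) = 1.526601
f(1.526601) = -0.073814
z_3 = 1.526601 − (-0.073814)·(1.526601 − 1.400000) / (-0.073814 − (-1.422720)) = 1.526601 − (-0.009345)/(1.348906) = 1.533528
f(1.533528) = 0.007137
z_4 = 1.533528 − 0.007137·(1.533528 − 1.526601) / (0.007137 − (-0.073814)) = 1.533528 − (0.000049)/(0.080951) = 1.532918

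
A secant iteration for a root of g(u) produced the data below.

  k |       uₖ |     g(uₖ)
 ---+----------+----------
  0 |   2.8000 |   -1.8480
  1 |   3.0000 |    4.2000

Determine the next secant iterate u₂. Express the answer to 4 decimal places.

2.8611

u₂ = 3.0000 − 4.2000·(3.0000 − 2.8000) / (4.2000 − (-1.8480))
   = 3.0000 − (0.840000)/(6.048000) = 2.861111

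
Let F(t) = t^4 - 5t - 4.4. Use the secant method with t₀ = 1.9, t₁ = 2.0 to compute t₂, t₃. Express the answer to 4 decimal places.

F(1.9) = -0.867900, F(2.0) = 1.600000
t₂ = 2.000000 − 1.600000·(2.000000 − 1.900000) / (1.600000 − (-0.867900)) = 2.000000 − (0.160000)/(2.467900) = 1.935168
F(1.935168) = -0.051761
t₃ = 1.935168 − (-0.051761)·(1.935168 − 2.000000) / (-0.051761 − 1.600000) = 1.935168 − (0.003356)/(-1.651761) = 1.937199

1.9352, 1.9372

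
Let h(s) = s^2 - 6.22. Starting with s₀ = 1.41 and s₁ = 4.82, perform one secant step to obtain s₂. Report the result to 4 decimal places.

h(1.41) = -4.231900, h(4.82) = 17.012400
s₂ = 4.820000 − 17.012400·(4.820000 − 1.410000) / (17.012400 − (-4.231900)) = 4.820000 − (58.012284)/(21.244300) = 2.089278

2.0893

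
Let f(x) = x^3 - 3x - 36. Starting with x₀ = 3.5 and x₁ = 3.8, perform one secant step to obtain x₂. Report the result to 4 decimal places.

3.5980

f(3.5) = -3.625000, f(3.8) = 7.472000
x₂ = 3.800000 − 7.472000·(3.800000 − 3.500000) / (7.472000 − (-3.625000)) = 3.800000 − (2.241600)/(11.097000) = 3.597999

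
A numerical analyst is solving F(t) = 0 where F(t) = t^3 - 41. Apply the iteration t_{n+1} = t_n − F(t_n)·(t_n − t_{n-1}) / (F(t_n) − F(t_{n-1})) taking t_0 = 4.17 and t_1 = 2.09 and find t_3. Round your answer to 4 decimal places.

3.6255

F(4.17) = 31.511713, F(2.09) = -31.870671
t_2 = 2.090000 − (-31.870671)·(2.090000 − 4.170000) / (-31.870671 − 31.511713) = 2.090000 − (66.290996)/(-63.382384) = 3.135890
F(3.135890) = -10.162269
t_3 = 3.135890 − (-10.162269)·(3.135890 − 2.090000) / (-10.162269 − (-31.870671)) = 3.135890 − (-10.628614)/(21.708402) = 3.625498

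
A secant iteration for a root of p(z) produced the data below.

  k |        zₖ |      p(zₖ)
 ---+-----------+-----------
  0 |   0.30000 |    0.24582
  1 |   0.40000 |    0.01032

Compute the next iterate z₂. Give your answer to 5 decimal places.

0.40438

z₂ = 0.40000 − 0.01032·(0.40000 − 0.30000) / (0.01032 − 0.24582)
   = 0.40000 − (0.0010320)/(-0.2355000) = 0.4043822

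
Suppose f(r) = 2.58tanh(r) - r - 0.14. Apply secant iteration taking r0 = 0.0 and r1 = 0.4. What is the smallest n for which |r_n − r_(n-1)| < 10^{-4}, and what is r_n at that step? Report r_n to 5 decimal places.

f(0.0) = -0.1400000, f(0.4) = 0.4402683
r2 = 0.4000000 − 0.4402683·(0.4000000)/(0.5802683) = 0.0965071;  |Δ| = 0.3034929
f(0.0965071) = 0.0117111
r3 = 0.0965071 − 0.0117111·(-0.3034929)/(-0.4285573) = 0.0882136;  |Δ| = 0.0082935
f(0.0882136) = -0.0012110
r4 = 0.0882136 − (-0.0012110)·(-0.0082935)/(-0.0129221) = 0.0889908;  |Δ| = 0.0007772
f(0.0889908) = 0.0000014
r5 = 0.0889908 − 0.0000014·(0.0007772)/(0.0012124) = 0.0889900;  |Δ| = 0.0000009
|r5 − r4| = 0.0000009 < 10^{-4}

n = 5, r_n = 0.08899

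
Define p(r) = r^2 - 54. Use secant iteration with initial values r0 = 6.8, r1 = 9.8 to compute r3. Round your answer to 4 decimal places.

7.3368

p(6.8) = -7.760000, p(9.8) = 42.040000
r2 = 9.800000 − 42.040000·(9.800000 − 6.800000) / (42.040000 − (-7.760000)) = 9.800000 − (126.120000)/(49.800000) = 7.267470
p(7.267470) = -1.183882
r3 = 7.267470 − (-1.183882)·(7.267470 − 9.800000) / (-1.183882 − 42.040000) = 7.267470 − (2.998216)/(-43.223882) = 7.336835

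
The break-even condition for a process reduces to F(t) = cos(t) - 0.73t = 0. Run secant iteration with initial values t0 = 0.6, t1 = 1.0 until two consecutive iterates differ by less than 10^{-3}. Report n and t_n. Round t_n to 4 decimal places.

F(0.6) = 0.387336, F(1.0) = -0.189698
t2 = 1.000000 − (-0.189698)·(0.400000)/(-0.577033) = 0.868501;  |Δ| = 0.131499
F(0.868501) = 0.011965
t3 = 0.868501 − 0.011965·(-0.131499)/(0.201663) = 0.876304;  |Δ| = 0.007802
F(0.876304) = 0.000294
t4 = 0.876304 − 0.000294·(0.007802)/(-0.011671) = 0.876500;  |Δ| = 0.000197
|t4 − t3| = 0.000197 < 10^{-3}

n = 4, t_n = 0.8765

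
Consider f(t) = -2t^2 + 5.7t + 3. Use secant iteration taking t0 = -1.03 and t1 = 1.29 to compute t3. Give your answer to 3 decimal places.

-0.870

f(-1.03) = -4.99280, f(1.29) = 7.02480
t2 = 1.29000 − 7.02480·(1.29000 − (-1.03000)) / (7.02480 − (-4.99280)) = 1.29000 − (16.29754)/(12.01760) = -0.06614
f(-0.06614) = 2.61426
t3 = -0.06614 − 2.61426·(-0.06614 − 1.29000) / (2.61426 − 7.02480) = -0.06614 − (-3.54530)/(-4.41054) = -0.86996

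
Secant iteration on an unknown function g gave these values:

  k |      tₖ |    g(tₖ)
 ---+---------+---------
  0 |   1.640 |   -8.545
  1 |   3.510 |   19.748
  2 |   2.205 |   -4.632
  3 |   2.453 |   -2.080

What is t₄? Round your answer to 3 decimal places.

2.655

t₄ = 2.453 − (-2.080)·(2.453 − 2.205) / (-2.080 − (-4.632))
   = 2.453 − (-0.51584)/(2.55200) = 2.65513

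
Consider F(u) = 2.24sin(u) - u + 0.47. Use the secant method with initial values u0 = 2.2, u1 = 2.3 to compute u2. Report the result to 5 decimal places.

2.23367

F(2.2) = 0.0810319, F(2.3) = -0.1596203
u2 = 2.3000000 − (-0.1596203)·(2.3000000 − 2.2000000) / (-0.1596203 − 0.0810319) = 2.3000000 − (-0.0159620)/(-0.2406523) = 2.2336718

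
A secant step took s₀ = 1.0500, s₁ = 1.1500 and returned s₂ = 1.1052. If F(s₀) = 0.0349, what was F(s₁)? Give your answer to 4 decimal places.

The secant line through (1.0500, 0.0349) and (1.1500, F(s₁)) crosses zero at s₂ = 1.1052.
So (1.0500, 0.0349), (1.1500, F(s₁)), (1.1052, 0) are collinear:
F(s₁) = 0.0349 · (1.1500 − 1.1052) / (1.0500 − 1.1052) = 0.0349 · (0.044800)/(-0.055200) = -0.028325

-0.0283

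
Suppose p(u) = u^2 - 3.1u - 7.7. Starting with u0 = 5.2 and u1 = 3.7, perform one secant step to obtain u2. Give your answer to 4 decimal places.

4.6448

p(5.2) = 3.220000, p(3.7) = -5.480000
u2 = 3.700000 − (-5.480000)·(3.700000 − 5.200000) / (-5.480000 − 3.220000) = 3.700000 − (8.220000)/(-8.700000) = 4.644828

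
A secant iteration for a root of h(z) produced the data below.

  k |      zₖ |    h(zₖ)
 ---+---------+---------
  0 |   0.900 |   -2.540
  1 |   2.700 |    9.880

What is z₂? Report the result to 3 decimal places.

z₂ = 2.700 − 9.880·(2.700 − 0.900) / (9.880 − (-2.540))
   = 2.700 − (17.78400)/(12.42000) = 1.26812

1.268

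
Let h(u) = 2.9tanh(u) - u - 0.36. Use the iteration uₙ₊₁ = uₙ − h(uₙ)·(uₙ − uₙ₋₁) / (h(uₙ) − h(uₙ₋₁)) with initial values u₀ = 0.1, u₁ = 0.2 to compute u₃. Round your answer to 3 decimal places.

h(0.1) = -0.17096, h(0.2) = 0.01239
u₂ = 0.20000 − 0.01239·(0.20000 − 0.10000) / (0.01239 − (-0.17096)) = 0.20000 − (0.00124)/(0.18335) = 0.19324
h(0.19324) = 0.00029
u₃ = 0.19324 − 0.00029·(0.19324 − 0.20000) / (0.00029 − 0.01239) = 0.19324 − (0.00000)/(-0.01210) = 0.19308

0.193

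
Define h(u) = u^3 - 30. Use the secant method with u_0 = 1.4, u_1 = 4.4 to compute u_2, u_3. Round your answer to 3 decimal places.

2.392, 2.850

h(1.4) = -27.25600, h(4.4) = 55.18400
u_2 = 4.40000 − 55.18400·(4.40000 − 1.40000) / (55.18400 − (-27.25600)) = 4.40000 − (165.55200)/(82.44000) = 2.39185
h(2.39185) = -16.31638
u_3 = 2.39185 − (-16.31638)·(2.39185 − 4.40000) / (-16.31638 − 55.18400) = 2.39185 − (32.76576)/(-71.50038) = 2.85011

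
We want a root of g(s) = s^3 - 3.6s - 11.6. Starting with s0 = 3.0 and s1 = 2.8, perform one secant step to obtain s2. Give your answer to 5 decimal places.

2.78743

g(3.0) = 4.6000000, g(2.8) = 0.2720000
s2 = 2.8000000 − 0.2720000·(2.8000000 − 3.0000000) / (0.2720000 − 4.6000000) = 2.8000000 − (-0.0544000)/(-4.3280000) = 2.7874307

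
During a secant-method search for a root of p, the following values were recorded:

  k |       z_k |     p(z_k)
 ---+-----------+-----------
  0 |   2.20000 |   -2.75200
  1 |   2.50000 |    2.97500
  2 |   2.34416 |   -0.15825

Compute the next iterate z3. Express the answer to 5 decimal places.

z3 = 2.34416 − (-0.15825)·(2.34416 − 2.50000) / (-0.15825 − 2.97500)
   = 2.34416 − (0.0246617)/(-3.1332500) = 2.3520310

2.35203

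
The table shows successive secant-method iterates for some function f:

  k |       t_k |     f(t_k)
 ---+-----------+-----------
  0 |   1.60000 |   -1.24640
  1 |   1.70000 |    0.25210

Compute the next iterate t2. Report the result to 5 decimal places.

t2 = 1.70000 − 0.25210·(1.70000 − 1.60000) / (0.25210 − (-1.24640))
   = 1.70000 − (0.0252100)/(1.4985000) = 1.6831765

1.68318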